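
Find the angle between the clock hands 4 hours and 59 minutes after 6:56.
First find the time 4 hours and 59 minutes after 6:56.
Total minutes: 6 x 60 + 56 + 4 x 60 + 59 = 715.
715 mod 720 = 715 minutes = 11:55.
Now compute the angle at 11:55:
Hour hand: 11 x 30 + 55 x 0.5 = 357.5 degrees
Minute hand: 55 x 6 = 330 degrees
Difference: |357.5 - 330| = 27.5 degrees
The angle is 27.5 degrees

Final answer: 27.5 degrees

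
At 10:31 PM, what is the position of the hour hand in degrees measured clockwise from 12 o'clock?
The hour hand moves 30 degrees per hour and 0.5 degrees per minute.
At 10:31: (10) x 30 + 31 x 0.5 = 300 + 15.5 = 315.5 degrees

Final answer: 315.5 degrees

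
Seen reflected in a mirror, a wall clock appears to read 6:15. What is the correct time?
Reflection across the vertical (12-6) axis maps a hand at angle A degrees to (360 - A) degrees, which sends a reading of T minutes past 12:00 to (720 - T) minutes past 12:00.
Mirror reads 6:15 = 375 minutes past 12:00.
Actual time: (720 - 375) mod 720 = 345 minutes = 5:45.

Final answer: 5:45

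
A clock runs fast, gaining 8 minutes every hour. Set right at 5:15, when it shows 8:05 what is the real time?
For every 60 true minutes, the faulty clock advances 68 minutes, so 1 faulty-clock minute corresponds to 60/68 true minutes.
From 5:15 to 8:05 on the faulty dial is 170 minutes.
True elapsed: 170 x 60/68 = 150 minutes = 2 hours and 30 minutes.
True time: 5:15 + 2 hours and 30 minutes = 7:45.

Final answer: 7:45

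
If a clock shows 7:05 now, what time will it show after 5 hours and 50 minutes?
Starting time: 7:05
Adding 50 minutes to 5 minutes: 5 + 50 = 55 minutes
Adding 5 hours: 7 + 5 = 12
Final time: 12:55

Final answer: 12:55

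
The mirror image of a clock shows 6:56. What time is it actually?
Reflection across the vertical (12-6) axis maps a hand at angle A degrees to (360 - A) degrees, which sends a reading of T minutes past 12:00 to (720 - T) minutes past 12:00.
Mirror reads 6:56 = 416 minutes past 12:00.
Actual time: (720 - 416) mod 720 = 304 minutes = 5:04.

Final answer: 5:04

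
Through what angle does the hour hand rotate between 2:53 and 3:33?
The hour hand moves 0.5 degrees per minute.
Time elapsed: 3:33 - 2:53 = 40 minutes
Angular displacement: 40 x 0.5 = 20 degrees

Final answer: 20 degrees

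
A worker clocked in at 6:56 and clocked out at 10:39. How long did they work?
From 6:56 to 10:39:
(10 x 60 + 39) - (6 x 60 + 56) = 639 - 416 = 223 minutes
= 3 hours and 43 minutes

Final answer: 3 hours and 43 minutes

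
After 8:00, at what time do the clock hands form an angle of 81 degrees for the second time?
At t minutes past 8:00, the hour hand is at 30 x 8 + 0.5t degrees and the minute hand is at 6t degrees.
The smaller angle between them is 81 degrees when |30H - 5.5t| = 81 or |30H - 5.5t| = 279.
With H = 8, solve 30 x 8 - 5.5t = +/- target for each target:
  t = (30 x 8 - 81) / 5.5 = 28.91
  t = (30 x 8 + 81) / 5.5 = 58.36
  t = (30 x 8 - 279) / 5.5 = -7.09 (outside (0, 60))
  t = (30 x 8 + 279) / 5.5 = 94.36 (outside (0, 60))
Valid solutions in (0, 60): {28.91, 58.36} minutes.
The second occurrence is t = 58.36 minutes.
The hands form a 81-degree angle at 58.36 minutes past 8:00.

Final answer: 58.36 minutes past 8:00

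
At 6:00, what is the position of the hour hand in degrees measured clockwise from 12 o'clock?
The hour hand moves 30 degrees per hour and 0.5 degrees per minute.
At 6:00: (6) x 30 + 0 x 0.5 = 180 + 0 = 180 degrees

Final answer: 180 degrees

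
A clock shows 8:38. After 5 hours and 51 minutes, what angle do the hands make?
First find the time 5 hours and 51 minutes after 8:38.
Total minutes: 8 x 60 + 38 + 5 x 60 + 51 = 869.
869 mod 720 = 149 minutes = 2:29.
Now compute the angle at 2:29:
Hour hand: 2 x 30 + 29 x 0.5 = 74.5 degrees
Minute hand: 29 x 6 = 174 degrees
Difference: |74.5 - 174| = 99.5 degrees
The angle is 99.5 degrees

Final answer: 99.5 degrees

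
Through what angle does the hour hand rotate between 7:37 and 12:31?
The hour hand moves 0.5 degrees per minute.
Time elapsed: 12:31 - 7:37 = 294 minutes
Angular displacement: 294 x 0.5 = 147 degrees

Final answer: 147 degrees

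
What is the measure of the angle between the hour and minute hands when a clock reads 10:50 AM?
Hour hand position: 10 x 30 + 50 x 0.5 = 325 degrees
Minute hand position: 50 x 6 = 300 degrees
Difference: |325 - 300| = 25 degrees
The angle between the hands is 25 degrees

Final answer: 25 degrees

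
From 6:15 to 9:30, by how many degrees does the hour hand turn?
The hour hand moves 0.5 degrees per minute.
Time elapsed: 9:30 - 6:15 = 195 minutes
Angular displacement: 195 x 0.5 = 97.5 degrees

Final answer: 97.5 degrees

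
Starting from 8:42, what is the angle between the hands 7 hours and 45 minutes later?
First find the time 7 hours and 45 minutes after 8:42.
Total minutes: 8 x 60 + 42 + 7 x 60 + 45 = 987.
987 mod 720 = 267 minutes = 4:27.
Now compute the angle at 4:27:
Hour hand: 4 x 30 + 27 x 0.5 = 133.5 degrees
Minute hand: 27 x 6 = 162 degrees
Difference: |133.5 - 162| = 28.5 degrees
The angle is 28.5 degrees

Final answer: 28.5 degrees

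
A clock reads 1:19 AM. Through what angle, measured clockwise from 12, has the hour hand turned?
The hour hand moves 30 degrees per hour and 0.5 degrees per minute.
At 1:19: (1) x 30 + 19 x 0.5 = 30 + 9.5 = 39.5 degrees

Final answer: 39.5 degrees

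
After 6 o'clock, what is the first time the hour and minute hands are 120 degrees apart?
At t minutes past 6:00, the hour hand is at 30 x 6 + 0.5t degrees and the minute hand is at 6t degrees.
The smaller angle between them is 120 degrees when |30H - 5.5t| = 120 or |30H - 5.5t| = 240.
With H = 6, solve 30 x 6 - 5.5t = +/- target for each target:
  t = (30 x 6 - 120) / 5.5 = 10.91
  t = (30 x 6 + 120) / 5.5 = 54.55
  t = (30 x 6 - 240) / 5.5 = -10.91 (outside (0, 60))
  t = (30 x 6 + 240) / 5.5 = 76.36 (outside (0, 60))
Valid solutions in (0, 60): {10.91, 54.55} minutes.
The first occurrence is t = 10.91 minutes.
The hands form a 120-degree angle at 10.91 minutes past 6:00.

Final answer: 10.91 minutes past 6:00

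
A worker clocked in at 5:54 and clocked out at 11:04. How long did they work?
From 5:54 to 11:04:
(11 x 60 + 4) - (5 x 60 + 54) = 664 - 354 = 310 minutes
= 5 hours and 10 minutes

Final answer: 5 hours and 10 minutes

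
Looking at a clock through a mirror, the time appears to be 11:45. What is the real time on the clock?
Reflection across the vertical (12-6) axis maps a hand at angle A degrees to (360 - A) degrees, which sends a reading of T minutes past 12:00 to (720 - T) minutes past 12:00.
Mirror reads 11:45 = 705 minutes past 12:00.
Actual time: (720 - 705) mod 720 = 15 minutes = 12:15.

Final answer: 12:15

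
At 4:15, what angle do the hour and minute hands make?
Hour hand position: 4 x 30 + 15 x 0.5 = 127.5 degrees
Minute hand position: 15 x 6 = 90 degrees
Difference: |127.5 - 90| = 37.5 degrees
The angle between the hands is 37.5 degrees

Final answer: 37.5 degrees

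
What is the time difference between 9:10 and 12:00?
From 9:10 to 12:00:
(12 x 60 + 0) - (9 x 60 + 10) = 720 - 550 = 170 minutes
= 2 hours and 50 minutes

Final answer: 2 hours and 50 minutes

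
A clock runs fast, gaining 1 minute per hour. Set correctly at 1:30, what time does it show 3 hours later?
For every 60 true minutes, the faulty clock advances 60 + 1 = 61 minutes.
True elapsed: 3 hours = 180 minutes.
Faulty clock advances: 180 x 61/60 = 183 minutes (drift: 3 minutes ahead).
Shown time: 1:30 + 183 minutes = 4:33.

Final answer: 4:33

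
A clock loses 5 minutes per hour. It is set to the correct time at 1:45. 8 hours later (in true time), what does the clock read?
For every 60 true minutes, the faulty clock advances 60 - 5 = 55 minutes.
True elapsed: 8 hours = 480 minutes.
Faulty clock advances: 480 x 55/60 = 440 minutes (drift: 40 minutes behind).
Shown time: 1:45 + 440 minutes = 9:05.

Final answer: 9:05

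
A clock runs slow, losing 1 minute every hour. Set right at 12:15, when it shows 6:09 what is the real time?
For every 60 true minutes, the faulty clock advances 59 minutes, so 1 faulty-clock minute corresponds to 60/59 true minutes.
From 12:15 to 6:09 on the faulty dial is 354 minutes.
True elapsed: 354 x 60/59 = 360 minutes = 6 hours.
True time: 12:15 + 6 hours = 6:15.

Final answer: 6:15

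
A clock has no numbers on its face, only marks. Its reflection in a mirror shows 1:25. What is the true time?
Reflection across the vertical (12-6) axis maps a hand at angle A degrees to (360 - A) degrees, which sends a reading of T minutes past 12:00 to (720 - T) minutes past 12:00.
Mirror reads 1:25 = 85 minutes past 12:00.
Actual time: (720 - 85) mod 720 = 635 minutes = 10:35.

Final answer: 10:35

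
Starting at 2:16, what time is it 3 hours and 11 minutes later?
Starting time: 2:16
Adding 11 minutes to 16 minutes: 16 + 11 = 27 minutes
Adding 3 hours: 2 + 3 = 5
Final time: 5:27

Final answer: 5:27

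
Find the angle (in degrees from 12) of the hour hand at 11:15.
The hour hand moves 30 degrees per hour and 0.5 degrees per minute.
At 11:15: (11) x 30 + 15 x 0.5 = 330 + 7.5 = 337.5 degrees

Final answer: 337.5 degrees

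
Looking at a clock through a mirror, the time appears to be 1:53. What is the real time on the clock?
Reflection across the vertical (12-6) axis maps a hand at angle A degrees to (360 - A) degrees, which sends a reading of T minutes past 12:00 to (720 - T) minutes past 12:00.
Mirror reads 1:53 = 113 minutes past 12:00.
Actual time: (720 - 113) mod 720 = 607 minutes = 10:07.

Final answer: 10:07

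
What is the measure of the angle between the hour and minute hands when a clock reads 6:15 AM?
Hour hand position: 6 x 30 + 15 x 0.5 = 187.5 degrees
Minute hand position: 15 x 6 = 90 degrees
Difference: |187.5 - 90| = 97.5 degrees
The angle between the hands is 97.5 degrees

Final answer: 97.5 degrees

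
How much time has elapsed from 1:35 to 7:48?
From 1:35 to 7:48:
(7 x 60 + 48) - (1 x 60 + 35) = 468 - 95 = 373 minutes
= 6 hours and 13 minutes

Final answer: 6 hours and 13 minutes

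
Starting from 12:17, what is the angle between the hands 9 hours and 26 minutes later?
First find the time 9 hours and 26 minutes after 12:17.
Total minutes: 12 x 60 + 17 + 9 x 60 + 26 = 1303.
1303 mod 720 = 583 minutes = 9:43.
Now compute the angle at 9:43:
Hour hand: 9 x 30 + 43 x 0.5 = 291.5 degrees
Minute hand: 43 x 6 = 258 degrees
Difference: |291.5 - 258| = 33.5 degrees
The angle is 33.5 degrees

Final answer: 33.5 degrees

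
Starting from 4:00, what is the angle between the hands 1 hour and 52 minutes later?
First find the time 1 hour and 52 minutes after 4:00.
Total minutes: 4 x 60 + 0 + 1 x 60 + 52 = 352.
352 mod 720 = 352 minutes = 5:52.
Now compute the angle at 5:52:
Hour hand: 5 x 30 + 52 x 0.5 = 176 degrees
Minute hand: 52 x 6 = 312 degrees
Difference: |176 - 312| = 136 degrees
The angle is 136 degrees

Final answer: 136 degrees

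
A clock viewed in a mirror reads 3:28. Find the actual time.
Reflection across the vertical (12-6) axis maps a hand at angle A degrees to (360 - A) degrees, which sends a reading of T minutes past 12:00 to (720 - T) minutes past 12:00.
Mirror reads 3:28 = 208 minutes past 12:00.
Actual time: (720 - 208) mod 720 = 512 minutes = 8:32.

Final answer: 8:32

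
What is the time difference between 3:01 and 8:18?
From 3:01 to 8:18:
(8 x 60 + 18) - (3 x 60 + 1) = 498 - 181 = 317 minutes
= 5 hours and 17 minutes

Final answer: 5 hours and 17 minutes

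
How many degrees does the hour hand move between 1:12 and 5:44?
The hour hand moves 0.5 degrees per minute.
Time elapsed: 5:44 - 1:12 = 272 minutes
Angular displacement: 272 x 0.5 = 136 degrees

Final answer: 136 degrees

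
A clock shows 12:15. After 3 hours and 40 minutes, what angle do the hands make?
First find the time 3 hours and 40 minutes after 12:15.
Total minutes: 12 x 60 + 15 + 3 x 60 + 40 = 955.
955 mod 720 = 235 minutes = 3:55.
Now compute the angle at 3:55:
Hour hand: 3 x 30 + 55 x 0.5 = 117.5 degrees
Minute hand: 55 x 6 = 330 degrees
Difference: |117.5 - 330| = 212.5 degrees
Smaller angle: 360 - 212.5 = 147.5 degrees

Final answer: 147.5 degrees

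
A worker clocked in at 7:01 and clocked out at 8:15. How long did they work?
From 7:01 to 8:15:
(8 x 60 + 15) - (7 x 60 + 1) = 495 - 421 = 74 minutes
= 1 hour and 14 minutes

Final answer: 1 hour and 14 minutes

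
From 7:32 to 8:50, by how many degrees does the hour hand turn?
The hour hand moves 0.5 degrees per minute.
Time elapsed: 8:50 - 7:32 = 78 minutes
Angular displacement: 78 x 0.5 = 39 degrees

Final answer: 39 degrees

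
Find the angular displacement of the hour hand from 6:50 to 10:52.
The hour hand moves 0.5 degrees per minute.
Time elapsed: 10:52 - 6:50 = 242 minutes
Angular displacement: 242 x 0.5 = 121 degrees

Final answer: 121 degrees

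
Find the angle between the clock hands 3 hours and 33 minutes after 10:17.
First find the time 3 hours and 33 minutes after 10:17.
Total minutes: 10 x 60 + 17 + 3 x 60 + 33 = 830.
830 mod 720 = 110 minutes = 1:50.
Now compute the angle at 1:50:
Hour hand: 1 x 30 + 50 x 0.5 = 55 degrees
Minute hand: 50 x 6 = 300 degrees
Difference: |55 - 300| = 245 degrees
Smaller angle: 360 - 245 = 115 degrees

Final answer: 115 degrees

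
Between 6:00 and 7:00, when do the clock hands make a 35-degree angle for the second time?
At t minutes past 6:00, the hour hand is at 30 x 6 + 0.5t degrees and the minute hand is at 6t degrees.
The smaller angle between them is 35 degrees when |30H - 5.5t| = 35 or |30H - 5.5t| = 325.
With H = 6, solve 30 x 6 - 5.5t = +/- target for each target:
  t = (30 x 6 - 35) / 5.5 = 26.36
  t = (30 x 6 + 35) / 5.5 = 39.09
  t = (30 x 6 - 325) / 5.5 = -26.36 (outside (0, 60))
  t = (30 x 6 + 325) / 5.5 = 91.82 (outside (0, 60))
Valid solutions in (0, 60): {26.36, 39.09} minutes.
The second occurrence is t = 39.09 minutes.
The hands form a 35-degree angle at 39.09 minutes past 6:00.

Final answer: 39.09 minutes past 6:00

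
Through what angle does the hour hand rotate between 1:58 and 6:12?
The hour hand moves 0.5 degrees per minute.
Time elapsed: 6:12 - 1:58 = 254 minutes
Angular displacement: 254 x 0.5 = 127 degrees

Final answer: 127 degrees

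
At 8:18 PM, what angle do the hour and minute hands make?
Hour hand position: 8 x 30 + 18 x 0.5 = 249 degrees
Minute hand position: 18 x 6 = 108 degrees
Difference: |249 - 108| = 141 degrees
The angle between the hands is 141 degrees

Final answer: 141 degrees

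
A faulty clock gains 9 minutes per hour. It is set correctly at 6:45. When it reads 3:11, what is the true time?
For every 60 true minutes, the faulty clock advances 69 minutes, so 1 faulty-clock minute corresponds to 60/69 true minutes.
From 6:45 to 3:11 on the faulty dial is 506 minutes.
True elapsed: 506 x 60/69 = 440 minutes = 7 hours and 20 minutes.
True time: 6:45 + 7 hours and 20 minutes = 2:05.

Final answer: 2:05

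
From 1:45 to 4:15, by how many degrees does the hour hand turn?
The hour hand moves 0.5 degrees per minute.
Time elapsed: 4:15 - 1:45 = 150 minutes
Angular displacement: 150 x 0.5 = 75 degrees

Final answer: 75 degrees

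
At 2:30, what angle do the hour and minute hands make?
Hour hand position: 2 x 30 + 30 x 0.5 = 75 degrees
Minute hand position: 30 x 6 = 180 degrees
Difference: |75 - 180| = 105 degrees
The angle between the hands is 105 degrees

Final answer: 105 degrees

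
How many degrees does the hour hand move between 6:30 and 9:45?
The hour hand moves 0.5 degrees per minute.
Time elapsed: 9:45 - 6:30 = 195 minutes
Angular displacement: 195 x 0.5 = 97.5 degrees

Final answer: 97.5 degrees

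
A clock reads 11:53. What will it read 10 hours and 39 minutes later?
Starting time: 11:53
Adding 39 minutes to 53 minutes: 53 + 39 = 92 minutes = 1 hour and 32 minutes
Adding 10 hours: 11 + 10 + 1 (carry) = 22 - 12 = 10
Final time: 10:32

Final answer: 10:32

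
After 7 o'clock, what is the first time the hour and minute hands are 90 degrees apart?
At t minutes past 7:00, the hour hand is at 30 x 7 + 0.5t degrees and the minute hand is at 6t degrees.
The smaller angle between them is 90 degrees when |30H - 5.5t| = 90 or |30H - 5.5t| = 270.
With H = 7, solve 30 x 7 - 5.5t = +/- target for each target:
  t = (30 x 7 - 90) / 5.5 = 21.82
  t = (30 x 7 + 90) / 5.5 = 54.55
  t = (30 x 7 - 270) / 5.5 = -10.91 (outside (0, 60))
  t = (30 x 7 + 270) / 5.5 = 87.27 (outside (0, 60))
Valid solutions in (0, 60): {21.82, 54.55} minutes.
The first occurrence is t = 21.82 minutes.
The hands form a 90-degree angle at 21.82 minutes past 7:00.

Final answer: 21.82 minutes past 7:00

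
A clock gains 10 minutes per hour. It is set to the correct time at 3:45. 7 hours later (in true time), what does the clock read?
For every 60 true minutes, the faulty clock advances 60 + 10 = 70 minutes.
True elapsed: 7 hours = 420 minutes.
Faulty clock advances: 420 x 70/60 = 490 minutes (drift: 70 minutes ahead).
Shown time: 3:45 + 490 minutes = 11:55.

Final answer: 11:55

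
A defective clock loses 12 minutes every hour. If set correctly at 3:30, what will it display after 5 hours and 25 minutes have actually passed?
For every 60 true minutes, the faulty clock advances 60 - 12 = 48 minutes.
True elapsed: 5 hours and 25 minutes = 325 minutes.
Faulty clock advances: 325 x 48/60 = 260 minutes (drift: 65 minutes behind).
Shown time: 3:30 + 260 minutes = 7:50.

Final answer: 7:50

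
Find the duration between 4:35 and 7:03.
From 4:35 to 7:03:
(7 x 60 + 3) - (4 x 60 + 35) = 423 - 275 = 148 minutes
= 2 hours and 28 minutes

Final answer: 2 hours and 28 minutes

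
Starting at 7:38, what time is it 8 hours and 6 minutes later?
Starting time: 7:38
Adding 6 minutes to 38 minutes: 38 + 6 = 44 minutes
Adding 8 hours: 7 + 8 = 15 - 12 = 3
Final time: 3:44

Final answer: 3:44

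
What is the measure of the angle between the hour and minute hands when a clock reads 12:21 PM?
Hour hand position: 0 x 30 + 21 x 0.5 = 10.5 degrees
Minute hand position: 21 x 6 = 126 degrees
Difference: |10.5 - 126| = 115.5 degrees
The angle between the hands is 115.5 degrees

Final answer: 115.5 degrees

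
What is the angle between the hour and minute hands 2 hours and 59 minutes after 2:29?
First find the time 2 hours and 59 minutes after 2:29.
Total minutes: 2 x 60 + 29 + 2 x 60 + 59 = 328.
328 mod 720 = 328 minutes = 5:28.
Now compute the angle at 5:28:
Hour hand: 5 x 30 + 28 x 0.5 = 164 degrees
Minute hand: 28 x 6 = 168 degrees
Difference: |164 - 168| = 4 degrees
The angle is 4 degrees

Final answer: 4 degrees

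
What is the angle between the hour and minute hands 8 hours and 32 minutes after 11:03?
First find the time 8 hours and 32 minutes after 11:03.
Total minutes: 11 x 60 + 3 + 8 x 60 + 32 = 1175.
1175 mod 720 = 455 minutes = 7:35.
Now compute the angle at 7:35:
Hour hand: 7 x 30 + 35 x 0.5 = 227.5 degrees
Minute hand: 35 x 6 = 210 degrees
Difference: |227.5 - 210| = 17.5 degrees
The angle is 17.5 degrees

Final answer: 17.5 degrees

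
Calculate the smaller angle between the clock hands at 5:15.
Hour hand position: 5 x 30 + 15 x 0.5 = 157.5 degrees
Minute hand position: 15 x 6 = 90 degrees
Difference: |157.5 - 90| = 67.5 degrees
The angle between the hands is 67.5 degrees

Final answer: 67.5 degrees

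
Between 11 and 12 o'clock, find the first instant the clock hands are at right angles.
At t minutes past 11:00, the hour hand is at 30 x 11 + 0.5t degrees and the minute hand is at 6t degrees.
The smaller angle between them is 90 degrees when |30H - 5.5t| = 90 or |30H - 5.5t| = 270.
With H = 11, solve 30 x 11 - 5.5t = +/- target for each target:
  t = (30 x 11 - 90) / 5.5 = 43.64
  t = (30 x 11 + 90) / 5.5 = 76.36 (outside (0, 60))
  t = (30 x 11 - 270) / 5.5 = 10.91
  t = (30 x 11 + 270) / 5.5 = 109.09 (outside (0, 60))
Valid solutions in (0, 60): {10.91, 43.64} minutes.
First occurrence: t = 10.91 minutes.
The hands are at right angles at 10.91 minutes past 11:00.

Final answer: 10.91 minutes past 11:00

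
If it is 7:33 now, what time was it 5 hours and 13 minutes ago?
Starting time: 7:33 = 453 total minutes past 12:00
Subtracting: 5 hours and 13 minutes = 313 minutes
453 - 313 = 140 minutes
= 2 hours and 20 minutes past 12:00 = 2:20

Final answer: 2:20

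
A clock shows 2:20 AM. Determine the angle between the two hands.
Hour hand position: 2 x 30 + 20 x 0.5 = 70 degrees
Minute hand position: 20 x 6 = 120 degrees
Difference: |70 - 120| = 50 degrees
The angle between the hands is 50 degrees

Final answer: 50 degrees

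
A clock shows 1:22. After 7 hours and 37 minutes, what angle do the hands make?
First find the time 7 hours and 37 minutes after 1:22.
Total minutes: 1 x 60 + 22 + 7 x 60 + 37 = 539.
539 mod 720 = 539 minutes = 8:59.
Now compute the angle at 8:59:
Hour hand: 8 x 30 + 59 x 0.5 = 269.5 degrees
Minute hand: 59 x 6 = 354 degrees
Difference: |269.5 - 354| = 84.5 degrees
The angle is 84.5 degrees

Final answer: 84.5 degrees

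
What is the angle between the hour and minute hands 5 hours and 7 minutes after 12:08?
First find the time 5 hours and 7 minutes after 12:08.
Total minutes: 12 x 60 + 8 + 5 x 60 + 7 = 1035.
1035 mod 720 = 315 minutes = 5:15.
Now compute the angle at 5:15:
Hour hand: 5 x 30 + 15 x 0.5 = 157.5 degrees
Minute hand: 15 x 6 = 90 degrees
Difference: |157.5 - 90| = 67.5 degrees
The angle is 67.5 degrees

Final answer: 67.5 degrees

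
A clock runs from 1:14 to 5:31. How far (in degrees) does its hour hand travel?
The hour hand moves 0.5 degrees per minute.
Time elapsed: 5:31 - 1:14 = 257 minutes
Angular displacement: 257 x 0.5 = 128.5 degrees

Final answer: 128.5 degrees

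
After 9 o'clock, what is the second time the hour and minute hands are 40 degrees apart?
At t minutes past 9:00, the hour hand is at 30 x 9 + 0.5t degrees and the minute hand is at 6t degrees.
The smaller angle between them is 40 degrees when |30H - 5.5t| = 40 or |30H - 5.5t| = 320.
With H = 9, solve 30 x 9 - 5.5t = +/- target for each target:
  t = (30 x 9 - 40) / 5.5 = 41.82
  t = (30 x 9 + 40) / 5.5 = 56.36
  t = (30 x 9 - 320) / 5.5 = -9.09 (outside (0, 60))
  t = (30 x 9 + 320) / 5.5 = 107.27 (outside (0, 60))
Valid solutions in (0, 60): {41.82, 56.36} minutes.
The second occurrence is t = 56.36 minutes.
The hands form a 40-degree angle at 56.36 minutes past 9:00.

Final answer: 56.36 minutes past 9:00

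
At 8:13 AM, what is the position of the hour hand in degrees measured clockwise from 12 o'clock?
The hour hand moves 30 degrees per hour and 0.5 degrees per minute.
At 8:13: (8) x 30 + 13 x 0.5 = 240 + 6.5 = 246.5 degrees

Final answer: 246.5 degrees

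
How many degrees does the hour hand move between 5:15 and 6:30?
The hour hand moves 0.5 degrees per minute.
Time elapsed: 6:30 - 5:15 = 75 minutes
Angular displacement: 75 x 0.5 = 37.5 degrees

Final answer: 37.5 degrees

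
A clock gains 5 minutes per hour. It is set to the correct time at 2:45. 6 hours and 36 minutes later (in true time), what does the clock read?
For every 60 true minutes, the faulty clock advances 60 + 5 = 65 minutes.
True elapsed: 6 hours and 36 minutes = 396 minutes.
Faulty clock advances: 396 x 65/60 = 429 minutes (drift: 33 minutes ahead).
Shown time: 2:45 + 429 minutes = 9:54.

Final answer: 9:54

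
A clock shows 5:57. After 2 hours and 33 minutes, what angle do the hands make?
First find the time 2 hours and 33 minutes after 5:57.
Total minutes: 5 x 60 + 57 + 2 x 60 + 33 = 510.
510 mod 720 = 510 minutes = 8:30.
Now compute the angle at 8:30:
Hour hand: 8 x 30 + 30 x 0.5 = 255 degrees
Minute hand: 30 x 6 = 180 degrees
Difference: |255 - 180| = 75 degrees
The angle is 75 degrees

Final answer: 75 degrees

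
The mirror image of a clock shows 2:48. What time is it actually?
Reflection across the vertical (12-6) axis maps a hand at angle A degrees to (360 - A) degrees, which sends a reading of T minutes past 12:00 to (720 - T) minutes past 12:00.
Mirror reads 2:48 = 168 minutes past 12:00.
Actual time: (720 - 168) mod 720 = 552 minutes = 9:12.

Final answer: 9:12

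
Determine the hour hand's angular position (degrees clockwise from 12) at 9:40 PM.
The hour hand moves 30 degrees per hour and 0.5 degrees per minute.
At 9:40: (9) x 30 + 40 x 0.5 = 270 + 20 = 290 degrees

Final answer: 290 degrees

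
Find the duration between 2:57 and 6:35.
From 2:57 to 6:35:
(6 x 60 + 35) - (2 x 60 + 57) = 395 - 177 = 218 minutes
= 3 hours and 38 minutes

Final answer: 3 hours and 38 minutes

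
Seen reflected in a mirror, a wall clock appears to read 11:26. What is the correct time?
Reflection across the vertical (12-6) axis maps a hand at angle A degrees to (360 - A) degrees, which sends a reading of T minutes past 12:00 to (720 - T) minutes past 12:00.
Mirror reads 11:26 = 686 minutes past 12:00.
Actual time: (720 - 686) mod 720 = 34 minutes = 12:34.

Final answer: 12:34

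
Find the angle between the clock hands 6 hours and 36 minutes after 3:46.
First find the time 6 hours and 36 minutes after 3:46.
Total minutes: 3 x 60 + 46 + 6 x 60 + 36 = 622.
622 mod 720 = 622 minutes = 10:22.
Now compute the angle at 10:22:
Hour hand: 10 x 30 + 22 x 0.5 = 311 degrees
Minute hand: 22 x 6 = 132 degrees
Difference: |311 - 132| = 179 degrees
The angle is 179 degrees

Final answer: 179 degrees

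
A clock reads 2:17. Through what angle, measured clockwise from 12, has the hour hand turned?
The hour hand moves 30 degrees per hour and 0.5 degrees per minute.
At 2:17: (2) x 30 + 17 x 0.5 = 60 + 8.5 = 68.5 degrees

Final answer: 68.5 degrees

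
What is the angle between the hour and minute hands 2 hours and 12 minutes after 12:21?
First find the time 2 hours and 12 minutes after 12:21.
Total minutes: 12 x 60 + 21 + 2 x 60 + 12 = 873.
873 mod 720 = 153 minutes = 2:33.
Now compute the angle at 2:33:
Hour hand: 2 x 30 + 33 x 0.5 = 76.5 degrees
Minute hand: 33 x 6 = 198 degrees
Difference: |76.5 - 198| = 121.5 degrees
The angle is 121.5 degrees

Final answer: 121.5 degrees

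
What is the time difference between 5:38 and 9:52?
From 5:38 to 9:52:
(9 x 60 + 52) - (5 x 60 + 38) = 592 - 338 = 254 minutes
= 4 hours and 14 minutes

Final answer: 4 hours and 14 minutes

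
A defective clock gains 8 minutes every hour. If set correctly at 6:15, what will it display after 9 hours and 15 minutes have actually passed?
For every 60 true minutes, the faulty clock advances 60 + 8 = 68 minutes.
True elapsed: 9 hours and 15 minutes = 555 minutes.
Faulty clock advances: 555 x 68/60 = 629 minutes (drift: 74 minutes ahead).
Shown time: 6:15 + 629 minutes = 4:44.

Final answer: 4:44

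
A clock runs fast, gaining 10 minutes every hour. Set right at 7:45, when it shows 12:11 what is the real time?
For every 60 true minutes, the faulty clock advances 70 minutes, so 1 faulty-clock minute corresponds to 60/70 true minutes.
From 7:45 to 12:11 on the faulty dial is 266 minutes.
True elapsed: 266 x 60/70 = 228 minutes = 3 hours and 48 minutes.
True time: 7:45 + 3 hours and 48 minutes = 11:33.

Final answer: 11:33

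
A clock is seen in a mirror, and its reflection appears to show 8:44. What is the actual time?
Reflection across the vertical (12-6) axis maps a hand at angle A degrees to (360 - A) degrees, which sends a reading of T minutes past 12:00 to (720 - T) minutes past 12:00.
Mirror reads 8:44 = 524 minutes past 12:00.
Actual time: (720 - 524) mod 720 = 196 minutes = 3:16.

Final answer: 3:16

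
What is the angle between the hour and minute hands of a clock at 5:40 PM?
Hour hand position: 5 x 30 + 40 x 0.5 = 170 degrees
Minute hand position: 40 x 6 = 240 degrees
Difference: |170 - 240| = 70 degrees
The angle between the hands is 70 degrees

Final answer: 70 degrees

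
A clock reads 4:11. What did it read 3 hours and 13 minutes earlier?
Starting time: 4:11 = 251 total minutes past 12:00
Subtracting: 3 hours and 13 minutes = 193 minutes
251 - 193 = 58 minutes
= 58 minutes past 12:00 = 12:58

Final answer: 12:58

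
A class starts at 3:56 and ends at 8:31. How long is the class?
From 3:56 to 8:31:
(8 x 60 + 31) - (3 x 60 + 56) = 511 - 236 = 275 minutes
= 4 hours and 35 minutes

Final answer: 4 hours and 35 minutes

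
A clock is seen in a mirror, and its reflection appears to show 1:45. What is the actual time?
Reflection across the vertical (12-6) axis maps a hand at angle A degrees to (360 - A) degrees, which sends a reading of T minutes past 12:00 to (720 - T) minutes past 12:00.
Mirror reads 1:45 = 105 minutes past 12:00.
Actual time: (720 - 105) mod 720 = 615 minutes = 10:15.

Final answer: 10:15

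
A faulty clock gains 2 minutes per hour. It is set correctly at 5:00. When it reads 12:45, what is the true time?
For every 60 true minutes, the faulty clock advances 62 minutes, so 1 faulty-clock minute corresponds to 60/62 true minutes.
From 5:00 to 12:45 on the faulty dial is 465 minutes.
True elapsed: 465 x 60/62 = 450 minutes = 7 hours and 30 minutes.
True time: 5:00 + 7 hours and 30 minutes = 12:30.

Final answer: 12:30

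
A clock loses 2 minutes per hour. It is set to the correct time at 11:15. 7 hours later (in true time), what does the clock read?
For every 60 true minutes, the faulty clock advances 60 - 2 = 58 minutes.
True elapsed: 7 hours = 420 minutes.
Faulty clock advances: 420 x 58/60 = 406 minutes (drift: 14 minutes behind).
Shown time: 11:15 + 406 minutes = 6:01.

Final answer: 6:01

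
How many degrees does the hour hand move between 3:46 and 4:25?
The hour hand moves 0.5 degrees per minute.
Time elapsed: 4:25 - 3:46 = 39 minutes
Angular displacement: 39 x 0.5 = 19.5 degrees

Final answer: 19.5 degrees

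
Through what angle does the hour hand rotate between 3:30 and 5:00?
The hour hand moves 0.5 degrees per minute.
Time elapsed: 5:00 - 3:30 = 90 minutes
Angular displacement: 90 x 0.5 = 45 degrees

Final answer: 45 degrees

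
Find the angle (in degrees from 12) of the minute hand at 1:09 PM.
The minute hand moves 6 degrees per minute.
At 1:09: 9 x 6 = 54 degrees

Final answer: 54 degrees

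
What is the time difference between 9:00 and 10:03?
From 9:00 to 10:03:
(10 x 60 + 3) - (9 x 60 + 0) = 603 - 540 = 63 minutes
= 1 hour and 3 minutes

Final answer: 1 hour and 3 minutes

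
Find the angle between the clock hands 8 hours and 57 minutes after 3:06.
First find the time 8 hours and 57 minutes after 3:06.
Total minutes: 3 x 60 + 6 + 8 x 60 + 57 = 723.
723 mod 720 = 3 minutes = 12:03.
Now compute the angle at 12:03:
Hour hand: 0 x 30 + 3 x 0.5 = 1.5 degrees
Minute hand: 3 x 6 = 18 degrees
Difference: |1.5 - 18| = 16.5 degrees
The angle is 16.5 degrees

Final answer: 16.5 degrees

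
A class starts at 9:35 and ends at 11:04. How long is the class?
From 9:35 to 11:04:
(11 x 60 + 4) - (9 x 60 + 35) = 664 - 575 = 89 minutes
= 1 hour and 29 minutes

Final answer: 1 hour and 29 minutes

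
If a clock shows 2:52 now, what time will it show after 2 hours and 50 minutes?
Starting time: 2:52
Adding 50 minutes to 52 minutes: 52 + 50 = 102 minutes = 1 hour and 42 minutes
Adding 2 hours: 2 + 2 + 1 (carry) = 5
Final time: 5:42

Final answer: 5:42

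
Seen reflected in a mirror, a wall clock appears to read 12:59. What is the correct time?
Reflection across the vertical (12-6) axis maps a hand at angle A degrees to (360 - A) degrees, which sends a reading of T minutes past 12:00 to (720 - T) minutes past 12:00.
Mirror reads 12:59 = 59 minutes past 12:00.
Actual time: (720 - 59) mod 720 = 661 minutes = 11:01.

Final answer: 11:01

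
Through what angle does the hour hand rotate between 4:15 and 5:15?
The hour hand moves 0.5 degrees per minute.
Time elapsed: 5:15 - 4:15 = 60 minutes
Angular displacement: 60 x 0.5 = 30 degrees

Final answer: 30 degrees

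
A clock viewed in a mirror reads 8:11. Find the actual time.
Reflection across the vertical (12-6) axis maps a hand at angle A degrees to (360 - A) degrees, which sends a reading of T minutes past 12:00 to (720 - T) minutes past 12:00.
Mirror reads 8:11 = 491 minutes past 12:00.
Actual time: (720 - 491) mod 720 = 229 minutes = 3:49.

Final answer: 3:49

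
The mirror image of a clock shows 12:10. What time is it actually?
Reflection across the vertical (12-6) axis maps a hand at angle A degrees to (360 - A) degrees, which sends a reading of T minutes past 12:00 to (720 - T) minutes past 12:00.
Mirror reads 12:10 = 10 minutes past 12:00.
Actual time: (720 - 10) mod 720 = 710 minutes = 11:50.

Final answer: 11:50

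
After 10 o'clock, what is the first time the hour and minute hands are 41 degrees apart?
At t minutes past 10:00, the hour hand is at 30 x 10 + 0.5t degrees and the minute hand is at 6t degrees.
The smaller angle between them is 41 degrees when |30H - 5.5t| = 41 or |30H - 5.5t| = 319.
With H = 10, solve 30 x 10 - 5.5t = +/- target for each target:
  t = (30 x 10 - 41) / 5.5 = 47.09
  t = (30 x 10 + 41) / 5.5 = 62 (outside (0, 60))
  t = (30 x 10 - 319) / 5.5 = -3.45 (outside (0, 60))
  t = (30 x 10 + 319) / 5.5 = 112.55 (outside (0, 60))
Valid solutions in (0, 60): {47.09} minutes.
The first occurrence is t = 47.09 minutes.
The hands form a 41-degree angle at 47.09 minutes past 10:00.

Final answer: 47.09 minutes past 10:00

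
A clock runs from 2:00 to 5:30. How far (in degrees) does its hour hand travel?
The hour hand moves 0.5 degrees per minute.
Time elapsed: 5:30 - 2:00 = 210 minutes
Angular displacement: 210 x 0.5 = 105 degrees

Final answer: 105 degrees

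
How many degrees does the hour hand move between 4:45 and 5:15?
The hour hand moves 0.5 degrees per minute.
Time elapsed: 5:15 - 4:45 = 30 minutes
Angular displacement: 30 x 0.5 = 15 degrees

Final answer: 15 degrees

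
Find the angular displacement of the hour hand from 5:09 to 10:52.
The hour hand moves 0.5 degrees per minute.
Time elapsed: 10:52 - 5:09 = 343 minutes
Angular displacement: 343 x 0.5 = 171.5 degrees

Final answer: 171.5 degrees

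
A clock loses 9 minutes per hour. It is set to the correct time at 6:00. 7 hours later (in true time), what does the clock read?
For every 60 true minutes, the faulty clock advances 60 - 9 = 51 minutes.
True elapsed: 7 hours = 420 minutes.
Faulty clock advances: 420 x 51/60 = 357 minutes (drift: 63 minutes behind).
Shown time: 6:00 + 357 minutes = 11:57.

Final answer: 11:57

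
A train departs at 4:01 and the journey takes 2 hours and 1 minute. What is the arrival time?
Starting time: 4:01
Adding 1 minute to 1 minute: 1 + 1 = 2 minutes
Adding 2 hours: 4 + 2 = 6
Final time: 6:02

Final answer: 6:02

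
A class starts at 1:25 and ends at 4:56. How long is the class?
From 1:25 to 4:56:
(4 x 60 + 56) - (1 x 60 + 25) = 296 - 85 = 211 minutes
= 3 hours and 31 minutes

Final answer: 3 hours and 31 minutes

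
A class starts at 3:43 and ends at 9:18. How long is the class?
From 3:43 to 9:18:
(9 x 60 + 18) - (3 x 60 + 43) = 558 - 223 = 335 minutes
= 5 hours and 35 minutes

Final answer: 5 hours and 35 minutes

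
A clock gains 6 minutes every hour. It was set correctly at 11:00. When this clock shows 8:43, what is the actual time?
For every 60 true minutes, the faulty clock advances 66 minutes, so 1 faulty-clock minute corresponds to 60/66 true minutes.
From 11:00 to 8:43 on the faulty dial is 583 minutes.
True elapsed: 583 x 60/66 = 530 minutes = 8 hours and 50 minutes.
True time: 11:00 + 8 hours and 50 minutes = 7:50.

Final answer: 7:50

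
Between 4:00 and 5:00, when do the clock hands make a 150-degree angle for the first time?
At t minutes past 4:00, the hour hand is at 30 x 4 + 0.5t degrees and the minute hand is at 6t degrees.
The smaller angle between them is 150 degrees when |30H - 5.5t| = 150 or |30H - 5.5t| = 210.
With H = 4, solve 30 x 4 - 5.5t = +/- target for each target:
  t = (30 x 4 - 150) / 5.5 = -5.45 (outside (0, 60))
  t = (30 x 4 + 150) / 5.5 = 49.09
  t = (30 x 4 - 210) / 5.5 = -16.36 (outside (0, 60))
  t = (30 x 4 + 210) / 5.5 = 60 (outside (0, 60))
Valid solutions in (0, 60): {49.09} minutes.
The first occurrence is t = 49.09 minutes.
The hands form a 150-degree angle at 49.09 minutes past 4:00.

Final answer: 49.09 minutes past 4:00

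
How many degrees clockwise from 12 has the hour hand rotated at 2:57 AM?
The hour hand moves 30 degrees per hour and 0.5 degrees per minute.
At 2:57: (2) x 30 + 57 x 0.5 = 60 + 28.5 = 88.5 degrees

Final answer: 88.5 degrees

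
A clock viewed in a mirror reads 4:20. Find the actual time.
Reflection across the vertical (12-6) axis maps a hand at angle A degrees to (360 - A) degrees, which sends a reading of T minutes past 12:00 to (720 - T) minutes past 12:00.
Mirror reads 4:20 = 260 minutes past 12:00.
Actual time: (720 - 260) mod 720 = 460 minutes = 7:40.

Final answer: 7:40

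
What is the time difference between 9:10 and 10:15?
From 9:10 to 10:15:
(10 x 60 + 15) - (9 x 60 + 10) = 615 - 550 = 65 minutes
= 1 hour and 5 minutes

Final answer: 1 hour and 5 minutes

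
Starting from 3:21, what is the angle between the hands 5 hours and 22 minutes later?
First find the time 5 hours and 22 minutes after 3:21.
Total minutes: 3 x 60 + 21 + 5 x 60 + 22 = 523.
523 mod 720 = 523 minutes = 8:43.
Now compute the angle at 8:43:
Hour hand: 8 x 30 + 43 x 0.5 = 261.5 degrees
Minute hand: 43 x 6 = 258 degrees
Difference: |261.5 - 258| = 3.5 degrees
The angle is 3.5 degrees

Final answer: 3.5 degrees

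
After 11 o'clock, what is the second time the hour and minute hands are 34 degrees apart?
At t minutes past 11:00, the hour hand is at 30 x 11 + 0.5t degrees and the minute hand is at 6t degrees.
The smaller angle between them is 34 degrees when |30H - 5.5t| = 34 or |30H - 5.5t| = 326.
With H = 11, solve 30 x 11 - 5.5t = +/- target for each target:
  t = (30 x 11 - 34) / 5.5 = 53.82
  t = (30 x 11 + 34) / 5.5 = 66.18 (outside (0, 60))
  t = (30 x 11 - 326) / 5.5 = 0.73
  t = (30 x 11 + 326) / 5.5 = 119.27 (outside (0, 60))
Valid solutions in (0, 60): {0.73, 53.82} minutes.
The second occurrence is t = 53.82 minutes.
The hands form a 34-degree angle at 53.82 minutes past 11:00.

Final answer: 53.82 minutes past 11:00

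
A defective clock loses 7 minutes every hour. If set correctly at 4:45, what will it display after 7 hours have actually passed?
For every 60 true minutes, the faulty clock advances 60 - 7 = 53 minutes.
True elapsed: 7 hours = 420 minutes.
Faulty clock advances: 420 x 53/60 = 371 minutes (drift: 49 minutes behind).
Shown time: 4:45 + 371 minutes = 10:56.

Final answer: 10:56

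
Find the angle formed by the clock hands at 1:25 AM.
Hour hand position: 1 x 30 + 25 x 0.5 = 42.5 degrees
Minute hand position: 25 x 6 = 150 degrees
Difference: |42.5 - 150| = 107.5 degrees
The angle between the hands is 107.5 degrees

Final answer: 107.5 degrees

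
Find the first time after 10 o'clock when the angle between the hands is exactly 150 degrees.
At t minutes past 10:00, the hour hand is at 30 x 10 + 0.5t degrees and the minute hand is at 6t degrees.
The smaller angle between them is 150 degrees when |30H - 5.5t| = 150 or |30H - 5.5t| = 210.
With H = 10, solve 30 x 10 - 5.5t = +/- target for each target:
  t = (30 x 10 - 150) / 5.5 = 27.27
  t = (30 x 10 + 150) / 5.5 = 81.82 (outside (0, 60))
  t = (30 x 10 - 210) / 5.5 = 16.36
  t = (30 x 10 + 210) / 5.5 = 92.73 (outside (0, 60))
Valid solutions in (0, 60): {16.36, 27.27} minutes.
The first occurrence is t = 16.36 minutes.
The hands form a 150-degree angle at 16.36 minutes past 10:00.

Final answer: 16.36 minutes past 10:00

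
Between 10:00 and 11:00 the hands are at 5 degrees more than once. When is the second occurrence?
At t minutes past 10:00, the hour hand is at 30 x 10 + 0.5t degrees and the minute hand is at 6t degrees.
The smaller angle between them is 5 degrees when |30H - 5.5t| = 5 or |30H - 5.5t| = 355.
With H = 10, solve 30 x 10 - 5.5t = +/- target for each target:
  t = (30 x 10 - 5) / 5.5 = 53.64
  t = (30 x 10 + 5) / 5.5 = 55.45
  t = (30 x 10 - 355) / 5.5 = -10 (outside (0, 60))
  t = (30 x 10 + 355) / 5.5 = 119.09 (outside (0, 60))
Valid solutions in (0, 60): {53.64, 55.45} minutes.
The second occurrence is t = 55.45 minutes.
The hands form a 5-degree angle at 55.45 minutes past 10:00.

Final answer: 55.45 minutes past 10:00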